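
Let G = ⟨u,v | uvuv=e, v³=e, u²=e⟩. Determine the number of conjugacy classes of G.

The conjugacy classes (representative and size) are:
  [e] (size 1), [uv²] (size 3), [v²] (size 2).
Class equation: 1 + 3 + 2 = 6 = |G|. So G has 3 conjugacy classes.

Answer: 3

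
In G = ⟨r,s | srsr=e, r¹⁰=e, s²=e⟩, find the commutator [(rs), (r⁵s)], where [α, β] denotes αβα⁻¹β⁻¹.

[(rs), (r⁵s)] = (rs)·(r⁵s)·(rs)⁻¹·(r⁵s)⁻¹.
  (rs) · (r⁵s) = r⁶
  (r⁶) · (rs) = r⁷s
  (r⁷s) · (r⁵s) = r²

Answer: r²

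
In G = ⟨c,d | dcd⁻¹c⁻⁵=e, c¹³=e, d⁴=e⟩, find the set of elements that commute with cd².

⟨cd²⟩ ⊆ C_G(cd²) since powers of cd² commute with cd²; so |C_G(cd²)| ≥ |⟨cd²⟩| = 2.
By orbit–stabilizer, |C_G(cd²)| = |G| / |conj. class of cd²| = 52 / 13 = 4.
The 4 elements commuting with cd² are {e, cd², c³d³, c¹¹d}.

Answer: {e, cd², c³d³, c¹¹d}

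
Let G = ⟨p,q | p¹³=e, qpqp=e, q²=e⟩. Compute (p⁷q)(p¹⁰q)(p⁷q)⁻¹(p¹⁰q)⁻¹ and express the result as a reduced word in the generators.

[(p⁷q), (p¹⁰q)] = (p⁷q)·(p¹⁰q)·(p⁷q)⁻¹·(p¹⁰q)⁻¹.
  (p⁷q) · (p¹⁰q) = p¹⁰
  (p¹⁰) · (p⁷q) = p⁴q
  (p⁴q) · (p¹⁰q) = p⁷

Answer: p⁷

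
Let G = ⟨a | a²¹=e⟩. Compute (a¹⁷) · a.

Compute (a¹⁷) · a by multiplying left to right and reducing via the relations at each step:
  (a¹⁷) · a = a¹⁸

Answer: a¹⁸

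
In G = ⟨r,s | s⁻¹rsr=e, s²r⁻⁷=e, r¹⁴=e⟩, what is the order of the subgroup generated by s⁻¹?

|⟨s⁻¹⟩| equals the order of s⁻¹. Compute successive powers until reaching e:
  (s⁻¹)¹ = s⁻¹, (s⁻¹)² = r⁷, (s⁻¹)³ = s, (s⁻¹)⁴ = e.
The smallest positive k with (s⁻¹)ᵏ = e is 4, so |⟨s⁻¹⟩| = 4.

Answer: 4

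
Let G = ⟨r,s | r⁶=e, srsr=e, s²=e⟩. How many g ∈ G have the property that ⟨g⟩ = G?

⟨g⟩ = G would require ord(g) = |G| = 12, but the maximum element order in G is 6 < 12. So G is not cyclic and no single element generates it: the count is 0.

Answer: 0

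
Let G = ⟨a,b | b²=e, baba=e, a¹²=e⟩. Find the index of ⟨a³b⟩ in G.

First find ord(a³b) by computing successive powers:
  (a³b)¹ = a³b, (a³b)² = e.
So |⟨a³b⟩| = ord(a³b) = 2. With |G| = 24, by Lagrange [G : ⟨a³b⟩] = 24/2 = 12.

Answer: 12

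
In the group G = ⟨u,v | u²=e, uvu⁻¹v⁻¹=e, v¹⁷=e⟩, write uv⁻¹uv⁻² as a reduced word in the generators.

Multiply left to right, reducing at each step:
  u · v⁻¹ = uv¹⁶
  (uv¹⁶) · u = v¹⁶
  (v¹⁶) · v⁻² = v¹⁴

Answer: v¹⁴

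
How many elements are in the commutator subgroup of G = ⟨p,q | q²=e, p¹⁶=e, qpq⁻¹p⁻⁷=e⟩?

G' = [G, G] is generated by all commutators. The generator-pair commutators are: [p, q] = p¹⁰.
The subgroup they normally generate is {e, p², p⁴, p⁶, p⁸, p¹⁰, p¹², p¹⁴}, of order 8.
Check: |G/G'| = 32/8 = 4 is the order of the abelianisation.

Answer: 8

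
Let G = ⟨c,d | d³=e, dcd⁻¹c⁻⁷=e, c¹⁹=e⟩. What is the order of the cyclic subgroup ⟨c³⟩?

|⟨c³⟩| equals the order of c³. Compute successive powers until reaching e:
  (c³)¹ = c³, (c³)² = c⁶, (c³)³ = c⁹, (c³)⁴ = c¹², (c³)⁵ = c¹⁵, (c³)⁶ = c¹⁸, (c³)⁷ = c², (c³)⁸ = c⁵, (c³)⁹ = c⁸, (c³)¹⁰ = c¹¹, (c³)¹¹ = c¹⁴, (c³)¹² = c¹⁷, (c³)¹³ = c, (c³)¹⁴ = c⁴, (c³)¹⁵ = c⁷, (c³)¹⁶ = c¹⁰, (c³)¹⁷ = c¹³, (c³)¹⁸ = c¹⁶, (c³)¹⁹ = e.
The smallest positive k with (c³)ᵏ = e is 19, so |⟨c³⟩| = 19.

Answer: 19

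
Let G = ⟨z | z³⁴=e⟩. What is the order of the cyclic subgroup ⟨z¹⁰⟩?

|⟨z¹⁰⟩| equals the order of z¹⁰. Compute successive powers until reaching e:
  (z¹⁰)¹ = z¹⁰, (z¹⁰)² = z²⁰, (z¹⁰)³ = z³⁰, (z¹⁰)⁴ = z⁶, (z¹⁰)⁵ = z¹⁶, (z¹⁰)⁶ = z²⁶, (z¹⁰)⁷ = z², (z¹⁰)⁸ = z¹², (z¹⁰)⁹ = z²², (z¹⁰)¹⁰ = z³², (z¹⁰)¹¹ = z⁸, (z¹⁰)¹² = z¹⁸, (z¹⁰)¹³ = z²⁸, (z¹⁰)¹⁴ = z⁴, (z¹⁰)¹⁵ = z¹⁴, (z¹⁰)¹⁶ = z²⁴, (z¹⁰)¹⁷ = e.
The smallest positive k with (z¹⁰)ᵏ = e is 17, so |⟨z¹⁰⟩| = 17.

Answer: 17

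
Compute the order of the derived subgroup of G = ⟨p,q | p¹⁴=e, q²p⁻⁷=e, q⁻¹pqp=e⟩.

G' = [G, G] is generated by all commutators. The generator-pair commutators are: [p, q] = p².
The subgroup they normally generate is {e, p², p⁴, p⁶, p⁸, p¹⁰, p¹²}, of order 7.
Check: |G/G'| = 28/7 = 4 is the order of the abelianisation.

Answer: 7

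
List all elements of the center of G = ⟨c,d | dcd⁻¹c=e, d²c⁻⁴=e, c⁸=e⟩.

An element z ∈ Z(G) iff z commutes with every generator.
For example c⁴ is central: (c⁴)·c = c⁵ = c·(c⁴); (c⁴)·d = d⁻¹ = d·(c⁴).
Whereas c ∉ Z(G) since c·d = cd ≠ c³d⁻¹ = d·c.
Checking each of the 16 elements this way gives Z(G) = {e, c⁴}, of order 2.

Answer: {e, c⁴}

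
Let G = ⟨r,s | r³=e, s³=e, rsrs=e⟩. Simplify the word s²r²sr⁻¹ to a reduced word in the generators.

Multiply left to right, reducing at each step:
  (s²) · r² = rs
  (rs) · s = rs²
  (rs²) · r⁻¹ = r²s

Answer: r²s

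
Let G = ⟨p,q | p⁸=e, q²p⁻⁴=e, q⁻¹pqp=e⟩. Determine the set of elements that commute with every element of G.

An element z ∈ Z(G) iff z commutes with every generator.
For example p⁴ is central: (p⁴)·p = p⁵ = p·(p⁴); (p⁴)·q = q⁻¹ = q·(p⁴).
Whereas p ∉ Z(G) since p·q = pq ≠ p³q⁻¹ = q·p.
Checking each of the 16 elements this way gives Z(G) = {e, p⁴}, of order 2.

Answer: {e, p⁴}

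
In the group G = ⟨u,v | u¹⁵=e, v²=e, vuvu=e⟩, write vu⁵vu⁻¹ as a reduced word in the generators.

Multiply left to right, reducing at each step:
  v · u⁵ = u¹⁰v
  (u¹⁰v) · v = u¹⁰
  (u¹⁰) · u⁻¹ = u⁹

Answer: u⁹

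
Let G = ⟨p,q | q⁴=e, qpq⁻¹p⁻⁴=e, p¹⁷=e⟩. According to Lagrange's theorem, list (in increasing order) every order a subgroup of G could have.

|G| = 68 = 2² · 17. By Lagrange's theorem the order of any subgroup divides 68; the divisors of 68 are 1, 2, 4, 17, 34, 68.

Answer: 1, 2, 4, 17, 34, 68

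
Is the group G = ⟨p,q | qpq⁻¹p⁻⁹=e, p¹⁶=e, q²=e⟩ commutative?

p·q = pq but q·p = p⁹q, so p·q ≠ q·p and G is not abelian.

Answer: No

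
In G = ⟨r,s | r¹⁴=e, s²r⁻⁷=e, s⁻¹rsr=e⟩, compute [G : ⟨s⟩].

First find ord(s) by computing successive powers:
  s¹ = s, s² = r⁷, s³ = s⁻¹, s⁴ = e.
So |⟨s⟩| = ord(s) = 4. With |G| = 28, by Lagrange [G : ⟨s⟩] = 28/4 = 7.

Answer: 7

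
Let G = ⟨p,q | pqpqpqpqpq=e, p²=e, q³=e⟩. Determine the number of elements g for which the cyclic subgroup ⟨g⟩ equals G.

⟨g⟩ = G would require ord(g) = |G| = 60, but the maximum element order in G is 5 < 60. So G is not cyclic and no single element generates it: the count is 0.

Answer: 0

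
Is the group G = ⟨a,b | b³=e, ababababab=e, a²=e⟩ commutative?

a·b = ab but b·a = ba, so a·b ≠ b·a and G is not abelian.

Answer: No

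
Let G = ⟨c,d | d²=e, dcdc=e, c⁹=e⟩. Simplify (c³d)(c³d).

Compute (c³d) · (c³d) by multiplying left to right and reducing via the relations at each step:
  (c³d) · c³ = d
  d · d = e

Answer: e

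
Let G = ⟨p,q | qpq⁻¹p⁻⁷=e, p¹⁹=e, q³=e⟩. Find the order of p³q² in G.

Compute successive powers until reaching e:
  (p³q²)¹ = p³q², (p³q²)² = p¹⁷q, (p³q²)³ = e.
The smallest positive k with (p³q²)ᵏ = e is 3.

Answer: 3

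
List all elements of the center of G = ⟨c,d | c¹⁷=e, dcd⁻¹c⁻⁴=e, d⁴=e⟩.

An element z ∈ Z(G) iff z commutes with every generator.
For example e is central: e·c = c = c·e; e·d = d = d·e.
Whereas c ∉ Z(G) since c·d = cd ≠ c⁴d = d·c.
Checking each of the 68 elements this way gives Z(G) = {e}, of order 1.

Answer: {e}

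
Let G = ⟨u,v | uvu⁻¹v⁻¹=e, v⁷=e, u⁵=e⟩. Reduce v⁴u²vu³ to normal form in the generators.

Multiply left to right, reducing at each step:
  (v⁴) · u² = u²v⁴
  (u²v⁴) · v = u²v⁵
  (u²v⁵) · u³ = v⁵

Answer: v⁵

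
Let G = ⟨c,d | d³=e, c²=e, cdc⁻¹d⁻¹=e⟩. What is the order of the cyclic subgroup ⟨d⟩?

|⟨d⟩| equals the order of d. Compute successive powers until reaching e:
  d¹ = d, d² = d², d³ = e.
The smallest positive k with dᵏ = e is 3, so |⟨d⟩| = 3.

Answer: 3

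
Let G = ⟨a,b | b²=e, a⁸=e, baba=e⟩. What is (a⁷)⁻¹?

The order of (a⁷) is 8 (smallest k with (a⁷)ᵏ = e), so (a⁷)⁻¹ = (a⁷)⁷ = a.
Check: (a⁷) · a → (a⁷) · a = e, giving e as required.

Answer: a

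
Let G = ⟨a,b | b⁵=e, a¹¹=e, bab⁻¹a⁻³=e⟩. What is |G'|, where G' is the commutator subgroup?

G' = [G, G] is generated by all commutators. The generator-pair commutators are: [a, b] = a⁹.
The subgroup they normally generate is {e, a, a², a³, a⁴, a⁵, a⁶, a⁷, a⁸, a⁹, a¹⁰}, of order 11.
Check: |G/G'| = 55/11 = 5 is the order of the abelianisation.

Answer: 11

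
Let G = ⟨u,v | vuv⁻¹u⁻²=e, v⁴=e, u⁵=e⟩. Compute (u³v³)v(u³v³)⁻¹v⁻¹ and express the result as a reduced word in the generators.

[(u³v³), v] = (u³v³)·v·(u³v³)⁻¹·v⁻¹.
  (u³v³) · v = u³
  (u³) · (u⁴v) = u²v
  (u²v) · (v³) = u²

Answer: u²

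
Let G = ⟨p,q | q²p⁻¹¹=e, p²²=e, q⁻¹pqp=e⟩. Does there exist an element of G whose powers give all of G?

Every cyclic group is abelian. But p·q = pq while q·p = p¹⁰q⁻¹, so p·q ≠ q·p and G is not abelian. Hence G is not cyclic.

Answer: No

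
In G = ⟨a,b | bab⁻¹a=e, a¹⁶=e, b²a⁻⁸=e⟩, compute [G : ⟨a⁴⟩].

First find ord(a⁴) by computing successive powers:
  (a⁴)¹ = a⁴, (a⁴)² = a⁸, (a⁴)³ = a¹², (a⁴)⁴ = e.
So |⟨a⁴⟩| = ord(a⁴) = 4. With |G| = 32, by Lagrange [G : ⟨a⁴⟩] = 32/4 = 8.

Answer: 8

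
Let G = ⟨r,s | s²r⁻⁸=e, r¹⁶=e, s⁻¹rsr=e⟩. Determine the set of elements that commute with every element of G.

An element z ∈ Z(G) iff z commutes with every generator.
For example r⁸ is central: (r⁸)·r = r⁹ = r·(r⁸); (r⁸)·s = s⁻¹ = s·(r⁸).
Whereas r ∉ Z(G) since r·s = rs ≠ r⁷s⁻¹ = s·r.
Checking each of the 32 elements this way gives Z(G) = {e, r⁸}, of order 2.

Answer: {e, r⁸}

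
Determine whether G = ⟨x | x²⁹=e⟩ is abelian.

G has a single generator, so G is cyclic and hence abelian.

Answer: Yes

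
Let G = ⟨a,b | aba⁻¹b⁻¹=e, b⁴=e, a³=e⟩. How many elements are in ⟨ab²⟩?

|⟨ab²⟩| equals the order of ab². Compute successive powers until reaching e:
  (ab²)¹ = ab², (ab²)² = a², (ab²)³ = b², (ab²)⁴ = a, (ab²)⁵ = a²b², (ab²)⁶ = e.
The smallest positive k with (ab²)ᵏ = e is 6, so |⟨ab²⟩| = 6.

Answer: 6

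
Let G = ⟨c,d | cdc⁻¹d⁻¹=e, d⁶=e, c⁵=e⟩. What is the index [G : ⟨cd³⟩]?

First find ord(cd³) by computing successive powers:
  (cd³)¹ = cd³, (cd³)² = c², (cd³)³ = c³d³, (cd³)⁴ = c⁴, (cd³)⁵ = d³, (cd³)⁶ = c, (cd³)⁷ = c²d³, (cd³)⁸ = c³, (cd³)⁹ = c⁴d³, (cd³)¹⁰ = e.
So |⟨cd³⟩| = ord(cd³) = 10. With |G| = 30, by Lagrange [G : ⟨cd³⟩] = 30/10 = 3.

Answer: 3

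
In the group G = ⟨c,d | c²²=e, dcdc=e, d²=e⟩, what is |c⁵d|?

Compute successive powers until reaching e:
  (c⁵d)¹ = c⁵d, (c⁵d)² = e.
The smallest positive k with (c⁵d)ᵏ = e is 2.

Answer: 2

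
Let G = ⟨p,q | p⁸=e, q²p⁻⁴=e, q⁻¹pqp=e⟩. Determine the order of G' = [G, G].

G' = [G, G] is generated by all commutators. The generator-pair commutators are: [p, q] = p².
The subgroup they normally generate is {e, p², p⁴, p⁶}, of order 4.
Check: |G/G'| = 16/4 = 4 is the order of the abelianisation.

Answer: 4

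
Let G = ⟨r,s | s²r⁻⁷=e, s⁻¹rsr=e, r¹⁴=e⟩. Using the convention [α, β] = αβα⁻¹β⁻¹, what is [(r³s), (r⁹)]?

[(r³s), (r⁹)] = (r³s)·(r⁹)·(r³s)⁻¹·(r⁹)⁻¹.
  (r³s) · (r⁹) = rs⁻¹
  (rs⁻¹) · (r³s⁻¹) = r⁵
  (r⁵) · (r⁵) = r¹⁰

Answer: r¹⁰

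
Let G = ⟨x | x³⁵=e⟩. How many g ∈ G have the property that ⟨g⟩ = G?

G is cyclic of order 35. An element generates G iff its order is 35, and a cyclic group of order 35 has exactly φ(35) = 24 such elements.

Answer: 24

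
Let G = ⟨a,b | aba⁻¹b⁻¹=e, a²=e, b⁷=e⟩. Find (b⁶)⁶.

Compute successive powers of (b⁶), reducing at each step:
  (b⁶)²: (b⁶) · b⁶ = b⁵
  (b⁶)³: (b⁵) · b⁶ = b⁴
  (b⁶)⁴: (b⁴) · b⁶ = b³
  (b⁶)⁵: (b³) · b⁶ = b²
  (b⁶)⁶: (b²) · b⁶ = b

Answer: b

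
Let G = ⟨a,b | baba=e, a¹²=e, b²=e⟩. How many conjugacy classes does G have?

The conjugacy classes (representative and size) are:
  [e] (size 1), [a¹¹] (size 2), [a²] (size 2), [a⁹] (size 2), [a⁴] (size 2), [a⁵] (size 2), [a⁶] (size 1), [b] (size 6), [ab] (size 6).
Class equation: 1 + 2 + 2 + 2 + 2 + 2 + 1 + 6 + 6 = 24 = |G|. So G has 9 conjugacy classes.

Answer: 9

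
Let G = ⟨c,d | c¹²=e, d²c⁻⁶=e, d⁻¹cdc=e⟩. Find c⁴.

Compute successive powers of c, reducing at each step:
  c²: c · c = c²
  c³: (c²) · c = c³
  c⁴: (c³) · c = c⁴

Answer: c⁴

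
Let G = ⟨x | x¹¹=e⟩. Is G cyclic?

|G| = 11. The element x has order 11 (its powers give 11 distinct elements), so ⟨x⟩ = G and G is cyclic.

Answer: Yes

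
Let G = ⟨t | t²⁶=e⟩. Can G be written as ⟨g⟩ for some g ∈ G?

|G| = 26. The element t has order 26 (its powers give 26 distinct elements), so ⟨t⟩ = G and G is cyclic.

Answer: Yes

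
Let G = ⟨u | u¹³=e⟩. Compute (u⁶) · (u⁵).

Compute (u⁶) · (u⁵) by multiplying left to right and reducing via the relations at each step:
  (u⁶) · u⁵ = u¹¹

Answer: u¹¹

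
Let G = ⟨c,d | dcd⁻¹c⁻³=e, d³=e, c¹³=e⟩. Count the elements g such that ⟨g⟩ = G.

⟨g⟩ = G would require ord(g) = |G| = 39, but the maximum element order in G is 13 < 39. So G is not cyclic and no single element generates it: the count is 0.

Answer: 0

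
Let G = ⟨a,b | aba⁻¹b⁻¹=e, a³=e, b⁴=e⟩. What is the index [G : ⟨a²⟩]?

First find ord(a²) by computing successive powers:
  (a²)¹ = a², (a²)² = a, (a²)³ = e.
So |⟨a²⟩| = ord(a²) = 3. With |G| = 12, by Lagrange [G : ⟨a²⟩] = 12/3 = 4.

Answer: 4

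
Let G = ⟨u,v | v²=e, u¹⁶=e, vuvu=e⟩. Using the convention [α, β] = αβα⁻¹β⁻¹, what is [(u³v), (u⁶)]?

[(u³v), (u⁶)] = (u³v)·(u⁶)·(u³v)⁻¹·(u⁶)⁻¹.
  (u³v) · (u⁶) = u¹³v
  (u¹³v) · (u³v) = u¹⁰
  (u¹⁰) · (u¹⁰) = u⁴

Answer: u⁴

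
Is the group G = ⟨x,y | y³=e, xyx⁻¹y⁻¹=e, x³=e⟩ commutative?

Each pair of generators commutes: x·y = xy = y·x. Since the generators pairwise commute, every element of G commutes with every other, so G is abelian.

Answer: Yes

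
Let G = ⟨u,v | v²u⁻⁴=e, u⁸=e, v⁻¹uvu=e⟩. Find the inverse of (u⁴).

The order of (u⁴) is 2 (smallest k with (u⁴)ᵏ = e), so (u⁴)⁻¹ = (u⁴)¹ = u⁴.
Check: (u⁴) · (u⁴) → (u⁴) · u⁴ = e, giving e as required.

Answer: u⁴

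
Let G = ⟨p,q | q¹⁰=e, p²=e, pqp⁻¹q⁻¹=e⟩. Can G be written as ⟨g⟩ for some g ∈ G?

|G| = 20, but the maximum element order in G is 10 < 20. No single element generates all of G, so G is not cyclic.

Answer: No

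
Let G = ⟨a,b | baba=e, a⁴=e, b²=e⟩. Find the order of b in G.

Compute successive powers until reaching e:
  b¹ = b, b² = e.
The smallest positive k with bᵏ = e is 2.

Answer: 2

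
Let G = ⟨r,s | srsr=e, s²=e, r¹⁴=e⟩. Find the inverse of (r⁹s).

The order of (r⁹s) is 2 (smallest k with (r⁹s)ᵏ = e), so (r⁹s)⁻¹ = (r⁹s)¹ = r⁹s.
Check: (r⁹s) · (r⁹s) → (r⁹s) · r⁹ = s;   s · s = e, giving e as required.

Answer: r⁹s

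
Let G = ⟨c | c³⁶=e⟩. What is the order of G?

G is generated by a single element, so G is cyclic. The relator gives c³⁶ = e and no smaller power is forced to be e, so the 36 powers {c, e, c², c³, c⁴, c⁵, c⁶, c⁷, c⁸, c⁹, c²², c²³, c²¹, c²⁰, c²⁴, c²⁵, c²⁶, c²⁷, c²⁸, c²⁹, c³², c³³, c³¹, c³⁰, c³⁴, c³⁵, c¹², c¹³, c¹¹, c¹⁰, c¹⁴, c¹⁵, c¹⁶, c¹⁷, c¹⁸, c¹⁹} are distinct. Hence |G| = 36.

Answer: 36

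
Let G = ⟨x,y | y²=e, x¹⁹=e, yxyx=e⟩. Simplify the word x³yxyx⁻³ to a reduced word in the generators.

Multiply left to right, reducing at each step:
  (x³) · y = x³y
  (x³y) · x = x²y
  (x²y) · y = x²
  (x²) · x⁻³ = x¹⁸

Answer: x¹⁸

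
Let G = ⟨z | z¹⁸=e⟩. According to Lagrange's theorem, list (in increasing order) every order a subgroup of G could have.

|G| = 18 = 2 · 3². By Lagrange's theorem the order of any subgroup divides 18; the divisors of 18 are 1, 2, 3, 6, 9, 18.

Answer: 1, 2, 3, 6, 9, 18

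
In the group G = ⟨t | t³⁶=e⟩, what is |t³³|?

Compute successive powers until reaching e:
  (t³³)¹ = t³³, (t³³)² = t³⁰, (t³³)³ = t²⁷, (t³³)⁴ = t²⁴, (t³³)⁵ = t²¹, (t³³)⁶ = t¹⁸, (t³³)⁷ = t¹⁵, (t³³)⁸ = t¹², (t³³)⁹ = t⁹, (t³³)¹⁰ = t⁶, (t³³)¹¹ = t³, (t³³)¹² = e.
The smallest positive k with (t³³)ᵏ = e is 12.

Answer: 12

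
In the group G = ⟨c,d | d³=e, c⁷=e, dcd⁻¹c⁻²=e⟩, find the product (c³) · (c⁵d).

Compute (c³) · (c⁵d) by multiplying left to right and reducing via the relations at each step:
  (c³) · c⁵ = c
  c · d = cd

Answer: cd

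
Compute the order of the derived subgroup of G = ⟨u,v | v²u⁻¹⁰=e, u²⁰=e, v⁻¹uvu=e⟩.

G' = [G, G] is generated by all commutators. The generator-pair commutators are: [u, v] = u².
The subgroup they normally generate is {e, u², u⁴, u⁶, u⁸, u¹⁰, u¹², u¹⁴, u¹⁶, u¹⁸}, of order 10.
Check: |G/G'| = 40/10 = 4 is the order of the abelianisation.

Answer: 10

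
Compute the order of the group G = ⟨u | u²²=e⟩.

G is generated by a single element, so G is cyclic. The relator gives u²² = e and no smaller power is forced to be e, so the 22 powers {e, u, u², u³, u⁴, u⁵, u⁶, u⁷, u⁸, u⁹, u²¹, u²⁰, u¹², u¹³, u¹¹, u¹⁰, u¹⁴, u¹⁵, u¹⁶, u¹⁷, u¹⁸, u¹⁹} are distinct. Hence |G| = 22.

Answer: 22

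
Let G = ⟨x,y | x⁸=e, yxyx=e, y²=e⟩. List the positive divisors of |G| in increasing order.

|G| = 16 = 2⁴. By Lagrange's theorem the order of any subgroup divides 16; the divisors of 16 are 1, 2, 4, 8, 16.

Answer: 1, 2, 4, 8, 16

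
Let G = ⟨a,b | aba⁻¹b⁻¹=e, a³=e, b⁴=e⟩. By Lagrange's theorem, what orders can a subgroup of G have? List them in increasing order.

|G| = 12 = 2² · 3. By Lagrange's theorem the order of any subgroup divides 12; the divisors of 12 are 1, 2, 3, 4, 6, 12.

Answer: 1, 2, 3, 4, 6, 12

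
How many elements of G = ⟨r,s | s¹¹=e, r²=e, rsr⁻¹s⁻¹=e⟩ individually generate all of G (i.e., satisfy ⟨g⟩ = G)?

G is cyclic of order 22. An element generates G iff its order is 22, and a cyclic group of order 22 has exactly φ(22) = 10 such elements.

Answer: 10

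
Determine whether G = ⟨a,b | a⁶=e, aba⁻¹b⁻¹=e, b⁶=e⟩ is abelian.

Each pair of generators commutes: a·b = ab = b·a. Since the generators pairwise commute, every element of G commutes with every other, so G is abelian.

Answer: Yes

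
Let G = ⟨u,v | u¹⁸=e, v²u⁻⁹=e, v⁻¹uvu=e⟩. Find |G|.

Enumerate words in the generators, reducing via the relations: the distinct elements are
  {e, u, v, uv, u², u³, u⁴, u⁵, u⁶, u⁷, u⁸, u⁹, u²v, u³v, u¹², u¹³, u¹¹, u¹⁰, u¹⁴, u¹⁵, u¹⁶, u¹⁷, u⁴v, u⁵v, u⁶v, u⁷v, u⁸v, v⁻¹, uv⁻¹, u²v⁻¹, u³v⁻¹, u⁴v⁻¹, u⁵v⁻¹, u⁶v⁻¹, u⁷v⁻¹, u⁸v⁻¹}.
No further products give new elements, so |G| = 36.

Answer: 36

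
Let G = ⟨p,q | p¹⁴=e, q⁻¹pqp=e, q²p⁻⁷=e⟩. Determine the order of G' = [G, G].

G' = [G, G] is generated by all commutators. The generator-pair commutators are: [p, q] = p².
The subgroup they normally generate is {e, p², p⁴, p⁶, p⁸, p¹⁰, p¹²}, of order 7.
Check: |G/G'| = 28/7 = 4 is the order of the abelianisation.

Answer: 7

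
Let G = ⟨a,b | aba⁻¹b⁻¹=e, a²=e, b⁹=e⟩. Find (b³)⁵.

Compute successive powers of (b³), reducing at each step:
  (b³)²: (b³) · b³ = b⁶
  (b³)³: (b⁶) · b³ = e
  (b³)⁴: e · b³ = b³
  (b³)⁵: (b³) · b³ = b⁶

Answer: b⁶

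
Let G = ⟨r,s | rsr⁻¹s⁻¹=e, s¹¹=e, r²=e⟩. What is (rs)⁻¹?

The order of (rs) is 22 (smallest k with (rs)ᵏ = e), so (rs)⁻¹ = (rs)²¹ = rs¹⁰.
Check: (rs) · (rs¹⁰) → (rs) · r = s;   s · s¹⁰ = e, giving e as required.

Answer: rs¹⁰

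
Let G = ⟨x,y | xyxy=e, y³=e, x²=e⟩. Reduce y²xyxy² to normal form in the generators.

Multiply left to right, reducing at each step:
  (y²) · x = xy
  (xy) · y = xy²
  (xy²) · x = y
  y · y² = e

Answer: e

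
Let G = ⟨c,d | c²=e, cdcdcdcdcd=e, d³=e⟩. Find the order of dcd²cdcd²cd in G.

Compute successive powers until reaching e:
  (dcd²cdcd²cd)¹ = dcd²cdcd²cd, (dcd²cdcd²cd)² = e.
The smallest positive k with (dcd²cdcd²cd)ᵏ = e is 2.

Answer: 2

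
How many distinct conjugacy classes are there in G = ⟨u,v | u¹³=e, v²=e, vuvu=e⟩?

The conjugacy classes (representative and size) are:
  [e] (size 1), [u¹²] (size 2), [u¹¹] (size 2), [u³] (size 2), [u⁴] (size 2), [u⁸] (size 2), [u⁶] (size 2), [v] (size 13).
Class equation: 1 + 2 + 2 + 2 + 2 + 2 + 2 + 13 = 26 = |G|. So G has 8 conjugacy classes.

Answer: 8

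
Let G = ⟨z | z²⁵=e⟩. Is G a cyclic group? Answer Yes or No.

|G| = 25. The element z has order 25 (its powers give 25 distinct elements), so ⟨z⟩ = G and G is cyclic.

Answer: Yes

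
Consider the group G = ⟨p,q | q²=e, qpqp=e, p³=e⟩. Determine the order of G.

Enumerate words in the generators, reducing via the relations: the distinct elements are
  {e, p, q, pq, p², p²q}.
No further products give new elements, so |G| = 6.

Answer: 6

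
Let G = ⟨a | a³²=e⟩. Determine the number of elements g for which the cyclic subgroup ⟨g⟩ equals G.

G is cyclic of order 32. An element generates G iff its order is 32, and a cyclic group of order 32 has exactly φ(32) = 16 such elements.

Answer: 16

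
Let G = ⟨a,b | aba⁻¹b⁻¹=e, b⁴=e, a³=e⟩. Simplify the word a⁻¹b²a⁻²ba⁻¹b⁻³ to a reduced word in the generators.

Multiply left to right, reducing at each step:
  (a²) · b² = a²b²
  (a²b²) · a⁻² = b²
  (b²) · b = b³
  (b³) · a⁻¹ = a²b³
  (a²b³) · b⁻³ = a²

Answer: a²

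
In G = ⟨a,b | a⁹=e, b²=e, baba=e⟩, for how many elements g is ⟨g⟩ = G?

⟨g⟩ = G would require ord(g) = |G| = 18, but the maximum element order in G is 9 < 18. So G is not cyclic and no single element generates it: the count is 0.

Answer: 0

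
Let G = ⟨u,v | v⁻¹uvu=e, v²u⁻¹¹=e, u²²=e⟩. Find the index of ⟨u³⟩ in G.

First find ord(u³) by computing successive powers:
  (u³)¹ = u³, (u³)² = u⁶, (u³)³ = u⁹, (u³)⁴ = u¹², (u³)⁵ = u¹⁵, (u³)⁶ = u¹⁸, (u³)⁷ = u²¹, (u³)⁸ = u², (u³)⁹ = u⁵, (u³)¹⁰ = u⁸, (u³)¹¹ = u¹¹, (u³)¹² = u¹⁴, (u³)¹³ = u¹⁷, (u³)¹⁴ = u²⁰, (u³)¹⁵ = u, (u³)¹⁶ = u⁴, (u³)¹⁷ = u⁷, (u³)¹⁸ = u¹⁰, (u³)¹⁹ = u¹³, (u³)²⁰ = u¹⁶, (u³)²¹ = u¹⁹, (u³)²² = e.
So |⟨u³⟩| = ord(u³) = 22. With |G| = 44, by Lagrange [G : ⟨u³⟩] = 44/22 = 2.

Answer: 2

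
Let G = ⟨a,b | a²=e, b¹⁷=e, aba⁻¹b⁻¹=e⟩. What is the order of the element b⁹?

Compute successive powers until reaching e:
  (b⁹)¹ = b⁹, (b⁹)² = b, (b⁹)³ = b¹⁰, (b⁹)⁴ = b², (b⁹)⁵ = b¹¹, (b⁹)⁶ = b³, (b⁹)⁷ = b¹², (b⁹)⁸ = b⁴, (b⁹)⁹ = b¹³, (b⁹)¹⁰ = b⁵, (b⁹)¹¹ = b¹⁴, (b⁹)¹² = b⁶, (b⁹)¹³ = b¹⁵, (b⁹)¹⁴ = b⁷, (b⁹)¹⁵ = b¹⁶, (b⁹)¹⁶ = b⁸, (b⁹)¹⁷ = e.
The smallest positive k with (b⁹)ᵏ = e is 17.

Answer: 17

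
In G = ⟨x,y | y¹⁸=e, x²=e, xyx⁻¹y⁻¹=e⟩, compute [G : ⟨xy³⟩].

First find ord(xy³) by computing successive powers:
  (xy³)¹ = xy³, (xy³)² = y⁶, (xy³)³ = xy⁹, (xy³)⁴ = y¹², (xy³)⁵ = xy¹⁵, (xy³)⁶ = e.
So |⟨xy³⟩| = ord(xy³) = 6. With |G| = 36, by Lagrange [G : ⟨xy³⟩] = 36/6 = 6.

Answer: 6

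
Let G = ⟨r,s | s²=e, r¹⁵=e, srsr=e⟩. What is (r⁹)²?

Compute successive powers of (r⁹), reducing at each step:
  (r⁹)²: (r⁹) · r⁹ = r³

Answer: r³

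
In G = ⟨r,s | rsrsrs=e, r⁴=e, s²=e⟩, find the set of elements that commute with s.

⟨s⟩ ⊆ C_G(s) since powers of s commute with s; so |C_G(s)| ≥ |⟨s⟩| = 2.
By orbit–stabilizer, |C_G(s)| = |G| / |conj. class of s| = 24 / 6 = 4.
The 4 elements commuting with s are {e, s, r²sr², r²sr²s}.

Answer: {e, s, r²sr², r²sr²s}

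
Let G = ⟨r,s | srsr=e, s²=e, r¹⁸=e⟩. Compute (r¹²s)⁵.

Compute successive powers of (r¹²s), reducing at each step:
  (r¹²s)²: (r¹²s) · r¹² = s;   s · s = e
  (r¹²s)³: e · r¹² = r¹²;   (r¹²) · s = r¹²s
  (r¹²s)⁴: (r¹²s) · r¹² = s;   s · s = e
  (r¹²s)⁵: e · r¹² = r¹²;   (r¹²) · s = r¹²s

Answer: r¹²s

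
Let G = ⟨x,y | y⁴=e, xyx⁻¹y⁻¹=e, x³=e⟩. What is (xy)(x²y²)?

Compute (xy) · (x²y²) by multiplying left to right and reducing via the relations at each step:
  (xy) · x² = y
  y · y² = y³

Answer: y³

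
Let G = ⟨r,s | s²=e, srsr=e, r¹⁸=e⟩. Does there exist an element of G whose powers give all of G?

Every cyclic group is abelian. But r·s = rs while s·r = r¹⁷s, so r·s ≠ s·r and G is not abelian. Hence G is not cyclic.

Answer: No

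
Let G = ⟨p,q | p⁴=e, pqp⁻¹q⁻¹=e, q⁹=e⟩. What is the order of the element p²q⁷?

Compute successive powers until reaching e:
  (p²q⁷)¹ = p²q⁷, (p²q⁷)² = q⁵, (p²q⁷)³ = p²q³, (p²q⁷)⁴ = q, (p²q⁷)⁵ = p²q⁸, (p²q⁷)⁶ = q⁶, (p²q⁷)⁷ = p²q⁴, (p²q⁷)⁸ = q², (p²q⁷)⁹ = p², (p²q⁷)¹⁰ = q⁷, (p²q⁷)¹¹ = p²q⁵, (p²q⁷)¹² = q³, (p²q⁷)¹³ = p²q, (p²q⁷)¹⁴ = q⁸, (p²q⁷)¹⁵ = p²q⁶, (p²q⁷)¹⁶ = q⁴, (p²q⁷)¹⁷ = p²q², (p²q⁷)¹⁸ = e.
The smallest positive k with (p²q⁷)ᵏ = e is 18.

Answer: 18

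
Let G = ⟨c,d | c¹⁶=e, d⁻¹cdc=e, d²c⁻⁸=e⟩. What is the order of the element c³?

Compute successive powers until reaching e:
  (c³)¹ = c³, (c³)² = c⁶, (c³)³ = c⁹, (c³)⁴ = c¹², (c³)⁵ = c¹⁵, (c³)⁶ = c², (c³)⁷ = c⁵, (c³)⁸ = c⁸, (c³)⁹ = c¹¹, (c³)¹⁰ = c¹⁴, (c³)¹¹ = c, (c³)¹² = c⁴, (c³)¹³ = c⁷, (c³)¹⁴ = c¹⁰, (c³)¹⁵ = c¹³, (c³)¹⁶ = e.
The smallest positive k with (c³)ᵏ = e is 16.

Answer: 16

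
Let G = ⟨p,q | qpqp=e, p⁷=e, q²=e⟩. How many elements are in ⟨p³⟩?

|⟨p³⟩| equals the order of p³. Compute successive powers until reaching e:
  (p³)¹ = p³, (p³)² = p⁶, (p³)³ = p², (p³)⁴ = p⁵, (p³)⁵ = p, (p³)⁶ = p⁴, (p³)⁷ = e.
The smallest positive k with (p³)ᵏ = e is 7, so |⟨p³⟩| = 7.

Answer: 7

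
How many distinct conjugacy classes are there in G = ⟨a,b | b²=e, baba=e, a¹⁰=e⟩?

The conjugacy classes (representative and size) are:
  [e] (size 1), [a] (size 2), [a²] (size 2), [a³] (size 2), [a⁴] (size 2), [a⁵] (size 1), [a²b] (size 5), [a³b] (size 5).
Class equation: 1 + 2 + 2 + 2 + 2 + 1 + 5 + 5 = 20 = |G|. So G has 8 conjugacy classes.

Answer: 8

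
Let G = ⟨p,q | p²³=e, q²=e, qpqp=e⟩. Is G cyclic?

Every cyclic group is abelian. But p·q = pq while q·p = p²²q, so p·q ≠ q·p and G is not abelian. Hence G is not cyclic.

Answer: No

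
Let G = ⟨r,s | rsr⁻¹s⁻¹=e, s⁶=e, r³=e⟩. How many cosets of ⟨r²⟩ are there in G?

First find ord(r²) by computing successive powers:
  (r²)¹ = r², (r²)² = r, (r²)³ = e.
So |⟨r²⟩| = ord(r²) = 3. With |G| = 18, by Lagrange [G : ⟨r²⟩] = 18/3 = 6.

Answer: 6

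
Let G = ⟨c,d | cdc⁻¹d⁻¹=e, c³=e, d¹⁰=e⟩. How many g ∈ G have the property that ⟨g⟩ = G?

G is cyclic of order 30. An element generates G iff its order is 30, and a cyclic group of order 30 has exactly φ(30) = 8 such elements.

Answer: 8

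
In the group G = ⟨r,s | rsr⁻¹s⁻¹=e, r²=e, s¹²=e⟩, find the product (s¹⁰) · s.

Compute (s¹⁰) · s by multiplying left to right and reducing via the relations at each step:
  (s¹⁰) · s = s¹¹

Answer: s¹¹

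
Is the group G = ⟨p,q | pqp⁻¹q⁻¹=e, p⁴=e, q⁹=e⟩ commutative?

Each pair of generators commutes: p·q = pq = q·p. Since the generators pairwise commute, every element of G commutes with every other, so G is abelian.

Answer: Yes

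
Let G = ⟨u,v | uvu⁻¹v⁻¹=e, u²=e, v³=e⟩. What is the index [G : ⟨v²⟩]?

First find ord(v²) by computing successive powers:
  (v²)¹ = v², (v²)² = v, (v²)³ = e.
So |⟨v²⟩| = ord(v²) = 3. With |G| = 6, by Lagrange [G : ⟨v²⟩] = 6/3 = 2.

Answer: 2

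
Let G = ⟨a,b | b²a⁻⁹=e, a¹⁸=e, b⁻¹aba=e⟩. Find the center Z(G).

An element z ∈ Z(G) iff z commutes with every generator.
For example a⁹ is central: (a⁹)·a = a¹⁰ = a·(a⁹); (a⁹)·b = b⁻¹ = b·(a⁹).
Whereas a ∉ Z(G) since a·b = ab ≠ a⁸b⁻¹ = b·a.
Checking each of the 36 elements this way gives Z(G) = {e, a⁹}, of order 2.

Answer: {e, a⁹}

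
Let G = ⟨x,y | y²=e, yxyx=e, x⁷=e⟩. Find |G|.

Enumerate words in the generators, reducing via the relations: the distinct elements are
  {e, x, y, xy, x², x³, x⁴, x⁵, x⁶, x²y, x³y, x⁴y, x⁵y, x⁶y}.
No further products give new elements, so |G| = 14.

Answer: 14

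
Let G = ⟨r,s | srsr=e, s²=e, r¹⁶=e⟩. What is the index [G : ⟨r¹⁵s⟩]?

First find ord(r¹⁵s) by computing successive powers:
  (r¹⁵s)¹ = r¹⁵s, (r¹⁵s)² = e.
So |⟨r¹⁵s⟩| = ord(r¹⁵s) = 2. With |G| = 32, by Lagrange [G : ⟨r¹⁵s⟩] = 32/2 = 16.

Answer: 16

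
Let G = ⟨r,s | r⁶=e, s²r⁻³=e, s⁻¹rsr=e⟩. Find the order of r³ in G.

Compute successive powers until reaching e:
  (r³)¹ = r³, (r³)² = e.
The smallest positive k with (r³)ᵏ = e is 2.

Answer: 2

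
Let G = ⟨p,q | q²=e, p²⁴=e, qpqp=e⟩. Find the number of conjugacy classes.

The conjugacy classes (representative and size) are:
  [e] (size 1), [p²³] (size 2), [p²] (size 2), [p³] (size 2), [p²⁰] (size 2), [p¹⁹] (size 2), [p⁶] (size 2), [p⁷] (size 2), [p⁸] (size 2), [p⁹] (size 2), [p¹⁴] (size 2), [p¹¹] (size 2), [p¹²] (size 1), [p⁴q] (size 12), [p⁵q] (size 12).
Class equation: 1 + 2 + 2 + 2 + 2 + 2 + 2 + 2 + 2 + 2 + 2 + 2 + 1 + 12 + 12 = 48 = |G|. So G has 15 conjugacy classes.

Answer: 15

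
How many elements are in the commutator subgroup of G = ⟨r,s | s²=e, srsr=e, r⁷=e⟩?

G' = [G, G] is generated by all commutators. The generator-pair commutators are: [r, s] = r².
The subgroup they normally generate is {e, r, r², r³, r⁴, r⁵, r⁶}, of order 7.
Check: |G/G'| = 14/7 = 2 is the order of the abelianisation.

Answer: 7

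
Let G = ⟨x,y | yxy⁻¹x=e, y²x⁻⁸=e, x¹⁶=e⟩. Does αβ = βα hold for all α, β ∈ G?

x·y = xy but y·x = x⁷y⁻¹, so x·y ≠ y·x and G is not abelian.

Answer: No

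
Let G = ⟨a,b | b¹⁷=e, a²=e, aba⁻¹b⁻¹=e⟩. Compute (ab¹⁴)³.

Compute successive powers of (ab¹⁴), reducing at each step:
  (ab¹⁴)²: (ab¹⁴) · a = b¹⁴;   (b¹⁴) · b¹⁴ = b¹¹
  (ab¹⁴)³: (b¹¹) · a = ab¹¹;   (ab¹¹) · b¹⁴ = ab⁸

Answer: ab⁸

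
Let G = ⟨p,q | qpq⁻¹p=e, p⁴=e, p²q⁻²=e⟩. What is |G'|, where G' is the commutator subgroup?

G' = [G, G] is generated by all commutators. The generator-pair commutators are: [p, q] = p².
The subgroup they normally generate is {e, p²}, of order 2.
Check: |G/G'| = 8/2 = 4 is the order of the abelianisation.

Answer: 2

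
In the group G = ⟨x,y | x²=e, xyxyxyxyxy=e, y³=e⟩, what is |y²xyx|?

Compute successive powers until reaching e:
  (y²xyx)¹ = y²xyx, (y²xyx)² = y²xyxy²xyx, (y²xyx)³ = xy²xyxy²xy, (y²xyx)⁴ = xy²xy, (y²xyx)⁵ = e.
The smallest positive k with (y²xyx)ᵏ = e is 5.

Answer: 5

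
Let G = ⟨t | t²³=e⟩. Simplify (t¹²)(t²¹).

Compute (t¹²) · (t²¹) by multiplying left to right and reducing via the relations at each step:
  (t¹²) · t²¹ = t¹⁰

Answer: t¹⁰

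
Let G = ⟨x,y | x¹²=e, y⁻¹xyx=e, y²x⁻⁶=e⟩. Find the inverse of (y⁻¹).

The order of (y⁻¹) is 4 (smallest k with (y⁻¹)ᵏ = e), so (y⁻¹)⁻¹ = (y⁻¹)³ = y.
Check: (y⁻¹) · y → (y⁻¹) · y = e, giving e as required.

Answer: y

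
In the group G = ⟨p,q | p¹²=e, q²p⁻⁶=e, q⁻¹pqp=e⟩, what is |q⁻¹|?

Compute successive powers until reaching e:
  (q⁻¹)¹ = q⁻¹, (q⁻¹)² = p⁶, (q⁻¹)³ = q, (q⁻¹)⁴ = e.
The smallest positive k with (q⁻¹)ᵏ = e is 4.

Answer: 4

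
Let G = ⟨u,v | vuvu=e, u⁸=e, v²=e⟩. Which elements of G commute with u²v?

⟨u²v⟩ ⊆ C_G(u²v) since powers of u²v commute with u²v; so |C_G(u²v)| ≥ |⟨u²v⟩| = 2.
By orbit–stabilizer, |C_G(u²v)| = |G| / |conj. class of u²v| = 16 / 4 = 4.
The 4 elements commuting with u²v are {e, u⁴, u²v, u⁶v}.

Answer: {e, u⁴, u²v, u⁶v}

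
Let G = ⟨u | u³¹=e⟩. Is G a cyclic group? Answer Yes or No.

|G| = 31. The element u has order 31 (its powers give 31 distinct elements), so ⟨u⟩ = G and G is cyclic.

Answer: Yes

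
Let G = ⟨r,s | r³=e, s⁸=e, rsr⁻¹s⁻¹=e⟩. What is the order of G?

Enumerate words in the generators, reducing via the relations: the distinct elements are
  {e, r, s, rs, r², s², s³, s⁴, s⁵, s⁶, s⁷, rs², rs³, rs⁴, rs⁵, rs⁶, rs⁷, r²s, r²s², r²s³, r²s⁴, r²s⁵, r²s⁶, r²s⁷}.
No further products give new elements, so |G| = 24.

Answer: 24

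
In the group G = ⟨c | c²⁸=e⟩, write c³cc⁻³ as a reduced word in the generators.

Multiply left to right, reducing at each step:
  (c³) · c = c⁴
  (c⁴) · c⁻³ = c

Answer: c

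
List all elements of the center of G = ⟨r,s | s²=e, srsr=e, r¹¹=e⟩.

An element z ∈ Z(G) iff z commutes with every generator.
For example e is central: e·r = r = r·e; e·s = s = s·e.
Whereas r ∉ Z(G) since r·s = rs ≠ r¹⁰s = s·r.
Checking each of the 22 elements this way gives Z(G) = {e}, of order 1.

Answer: {e}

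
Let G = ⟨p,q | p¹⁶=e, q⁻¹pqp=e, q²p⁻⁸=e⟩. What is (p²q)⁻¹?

The order of (p²q) is 4 (smallest k with (p²q)ᵏ = e), so (p²q)⁻¹ = (p²q)³ = p²q⁻¹.
Check: (p²q) · (p²q⁻¹) → (p²q) · p² = q;   q · q⁻¹ = e, giving e as required.

Answer: p²q⁻¹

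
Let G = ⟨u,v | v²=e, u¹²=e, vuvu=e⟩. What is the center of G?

An element z ∈ Z(G) iff z commutes with every generator.
For example u⁶ is central: (u⁶)·u = u⁷ = u·(u⁶); (u⁶)·v = u⁶v = v·(u⁶).
Whereas u ∉ Z(G) since u·v = uv ≠ u¹¹v = v·u.
Checking each of the 24 elements this way gives Z(G) = {e, u⁶}, of order 2.

Answer: {e, u⁶}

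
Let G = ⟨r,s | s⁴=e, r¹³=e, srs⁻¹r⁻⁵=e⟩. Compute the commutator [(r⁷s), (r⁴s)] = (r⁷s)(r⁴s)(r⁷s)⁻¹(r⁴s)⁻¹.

[(r⁷s), (r⁴s)] = (r⁷s)·(r⁴s)·(r⁷s)⁻¹·(r⁴s)⁻¹.
  (r⁷s) · (r⁴s) = rs²
  (rs²) · (r⁹s³) = r⁵s
  (r⁵s) · (r⁷s³) = r

Answer: r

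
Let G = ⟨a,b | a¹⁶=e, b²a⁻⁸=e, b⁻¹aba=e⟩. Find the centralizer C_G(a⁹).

⟨a⁹⟩ ⊆ C_G(a⁹) since powers of a⁹ commute with a⁹; so |C_G(a⁹)| ≥ |⟨a⁹⟩| = 16.
By orbit–stabilizer, |C_G(a⁹)| = |G| / |conj. class of a⁹| = 32 / 2 = 16.
The 16 elements commuting with a⁹ are {e, a, a², a³, a⁴, a⁵, a⁶, a⁷, a⁸, a⁹, a¹⁰, a¹¹, a¹², a¹³, a¹⁴, a¹⁵}.

Answer: {e, a, a², a³, a⁴, a⁵, a⁶, a⁷, a⁸, a⁹, a¹⁰, a¹¹, a¹², a¹³, a¹⁴, a¹⁵}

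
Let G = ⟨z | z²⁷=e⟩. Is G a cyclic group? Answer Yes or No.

|G| = 27. The element z has order 27 (its powers give 27 distinct elements), so ⟨z⟩ = G and G is cyclic.

Answer: Yes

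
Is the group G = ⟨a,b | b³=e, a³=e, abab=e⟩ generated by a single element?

Every cyclic group is abelian. But a·b = ab while b·a = a²b², so a·b ≠ b·a and G is not abelian. Hence G is not cyclic.

Answer: No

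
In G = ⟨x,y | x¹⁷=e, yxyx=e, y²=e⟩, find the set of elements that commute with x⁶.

⟨x⁶⟩ ⊆ C_G(x⁶) since powers of x⁶ commute with x⁶; so |C_G(x⁶)| ≥ |⟨x⁶⟩| = 17.
By orbit–stabilizer, |C_G(x⁶)| = |G| / |conj. class of x⁶| = 34 / 2 = 17.
The 17 elements commuting with x⁶ are {e, x, x², x³, x⁴, x⁵, x⁶, x⁷, x⁸, x⁹, x¹⁰, x¹¹, x¹², x¹³, x¹⁴, x¹⁵, x¹⁶}.

Answer: {e, x, x², x³, x⁴, x⁵, x⁶, x⁷, x⁸, x⁹, x¹⁰, x¹¹, x¹², x¹³, x¹⁴, x¹⁵, x¹⁶}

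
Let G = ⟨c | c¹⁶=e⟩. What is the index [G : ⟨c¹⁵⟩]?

First find ord(c¹⁵) by computing successive powers:
  (c¹⁵)¹ = c¹⁵, (c¹⁵)² = c¹⁴, (c¹⁵)³ = c¹³, (c¹⁵)⁴ = c¹², (c¹⁵)⁵ = c¹¹, (c¹⁵)⁶ = c¹⁰, (c¹⁵)⁷ = c⁹, (c¹⁵)⁸ = c⁸, (c¹⁵)⁹ = c⁷, (c¹⁵)¹⁰ = c⁶, (c¹⁵)¹¹ = c⁵, (c¹⁵)¹² = c⁴, (c¹⁵)¹³ = c³, (c¹⁵)¹⁴ = c², (c¹⁵)¹⁵ = c, (c¹⁵)¹⁶ = e.
So |⟨c¹⁵⟩| = ord(c¹⁵) = 16. With |G| = 16, by Lagrange [G : ⟨c¹⁵⟩] = 16/16 = 1.

Answer: 1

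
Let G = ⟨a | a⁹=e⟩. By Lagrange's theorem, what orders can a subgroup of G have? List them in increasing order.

|G| = 9 = 3². By Lagrange's theorem the order of any subgroup divides 9; the divisors of 9 are 1, 3, 9.

Answer: 1, 3, 9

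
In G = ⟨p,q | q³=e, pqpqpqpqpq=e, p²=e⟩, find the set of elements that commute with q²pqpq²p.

⟨q²pqpq²p⟩ ⊆ C_G(q²pqpq²p) since powers of q²pqpq²p commute with q²pqpq²p; so |C_G(q²pqpq²p)| ≥ |⟨q²pqpq²p⟩| = 3.
By orbit–stabilizer, |C_G(q²pqpq²p)| = |G| / |conj. class of q²pqpq²p| = 60 / 20 = 3.
The 3 elements commuting with q²pqpq²p are {e, pqpq²pq, q²pqpq²p}.

Answer: {e, pqpq²pq, q²pqpq²p}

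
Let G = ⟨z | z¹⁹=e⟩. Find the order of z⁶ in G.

Compute successive powers until reaching e:
  (z⁶)¹ = z⁶, (z⁶)² = z¹², (z⁶)³ = z¹⁸, (z⁶)⁴ = z⁵, (z⁶)⁵ = z¹¹, (z⁶)⁶ = z¹⁷, (z⁶)⁷ = z⁴, (z⁶)⁸ = z¹⁰, (z⁶)⁹ = z¹⁶, (z⁶)¹⁰ = z³, (z⁶)¹¹ = z⁹, (z⁶)¹² = z¹⁵, (z⁶)¹³ = z², (z⁶)¹⁴ = z⁸, (z⁶)¹⁵ = z¹⁴, (z⁶)¹⁶ = z, (z⁶)¹⁷ = z⁷, (z⁶)¹⁸ = z¹³, (z⁶)¹⁹ = e.
The smallest positive k with (z⁶)ᵏ = e is 19.

Answer: 19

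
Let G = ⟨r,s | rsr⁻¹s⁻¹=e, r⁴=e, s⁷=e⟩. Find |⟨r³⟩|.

|⟨r³⟩| equals the order of r³. Compute successive powers until reaching e:
  (r³)¹ = r³, (r³)² = r², (r³)³ = r, (r³)⁴ = e.
The smallest positive k with (r³)ᵏ = e is 4, so |⟨r³⟩| = 4.

Answer: 4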